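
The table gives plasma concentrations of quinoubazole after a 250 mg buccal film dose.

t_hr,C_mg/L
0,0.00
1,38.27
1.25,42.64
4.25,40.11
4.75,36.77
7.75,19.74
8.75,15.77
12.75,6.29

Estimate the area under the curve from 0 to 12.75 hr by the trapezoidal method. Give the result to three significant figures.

AUC = 319 mg/L·hr

Trapezoidal AUC_0→12.75:
  [0→1]: (0.00+38.27)/2 × 1 = 19.135
  [1→1.25]: (38.27+42.64)/2 × 0.25 = 10.11375
  [1.25→4.25]: (42.64+40.11)/2 × 3 = 124.125
  [4.25→4.75]: (40.11+36.77)/2 × 0.5 = 19.22
  [4.75→7.75]: (36.77+19.74)/2 × 3 = 84.765
  [7.75→8.75]: (19.74+15.77)/2 × 1 = 17.755
  [8.75→12.75]: (15.77+6.29)/2 × 4 = 44.12
  Sum = 319.23375 mg/L·hr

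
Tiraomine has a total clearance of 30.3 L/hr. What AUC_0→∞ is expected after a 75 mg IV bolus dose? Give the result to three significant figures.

AUC = 2.48 mg/L·hr

AUC_0→∞ = Dose_iv / CL
        = 75 / 30.3 = 2.47525 mg/L·hr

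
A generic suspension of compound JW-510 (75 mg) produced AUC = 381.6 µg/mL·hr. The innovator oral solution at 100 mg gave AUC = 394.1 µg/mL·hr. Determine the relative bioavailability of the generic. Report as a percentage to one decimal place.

F_rel = 129.1%

F_rel = (AUC_test/D_test) / (AUC_ref/D_ref)
      = (381.6/75) / (394.1/100)
      = 5.088 / 3.941 = 1.2910 = 129.10%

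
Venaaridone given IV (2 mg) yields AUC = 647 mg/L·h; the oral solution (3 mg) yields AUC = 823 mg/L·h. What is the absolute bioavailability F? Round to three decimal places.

F = 0.848

F = (AUC_ev / D_ev) / (AUC_iv / D_iv)
  = (823/3) / (647/2)
  = 274.333 / 323.5 = 0.8480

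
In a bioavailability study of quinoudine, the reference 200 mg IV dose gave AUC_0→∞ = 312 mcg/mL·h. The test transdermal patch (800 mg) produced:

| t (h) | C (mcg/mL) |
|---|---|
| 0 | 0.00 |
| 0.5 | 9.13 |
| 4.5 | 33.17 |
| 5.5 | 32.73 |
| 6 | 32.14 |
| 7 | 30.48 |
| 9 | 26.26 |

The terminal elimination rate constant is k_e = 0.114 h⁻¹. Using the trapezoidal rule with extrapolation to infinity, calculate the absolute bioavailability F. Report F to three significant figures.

Trapezoidal AUC_0→9 (transdermal patch):
  [0→0.5]: (0.00+9.13)/2 × 0.5 = 2.2825
  [0.5→4.5]: (9.13+33.17)/2 × 4 = 84.6
  [4.5→5.5]: (33.17+32.73)/2 × 1 = 32.95
  [5.5→6]: (32.73+32.14)/2 × 0.5 = 16.2175
  [6→7]: (32.14+30.48)/2 × 1 = 31.31
  [7→9]: (30.48+26.26)/2 × 2 = 56.74
  Sum = 224.1 mcg/mL·h
Tail: C_last/k_e = 26.26/0.114 = 230.351
AUC_0→∞ (transdermal patch) = 224.1 + 230.351 = 454.451 mcg/mL·h
F = (AUC_ev/D_ev)/(AUC_iv/D_iv) = (454.451/800)/(312/200) = 0.56806375/1.56 = 0.3641

F = 0.364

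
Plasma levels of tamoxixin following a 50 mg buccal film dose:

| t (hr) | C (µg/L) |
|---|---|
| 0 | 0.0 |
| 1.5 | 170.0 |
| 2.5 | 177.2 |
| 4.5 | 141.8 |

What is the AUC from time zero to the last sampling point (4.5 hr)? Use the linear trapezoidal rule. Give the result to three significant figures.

Trapezoidal AUC_0→4.5:
  [0→1.5]: (0.0+170.0)/2 × 1.5 = 127.5
  [1.5→2.5]: (170.0+177.2)/2 × 1 = 173.6
  [2.5→4.5]: (177.2+141.8)/2 × 2 = 319.0
  Sum = 620.1 µg/L·hr

AUC = 620 µg/L·hr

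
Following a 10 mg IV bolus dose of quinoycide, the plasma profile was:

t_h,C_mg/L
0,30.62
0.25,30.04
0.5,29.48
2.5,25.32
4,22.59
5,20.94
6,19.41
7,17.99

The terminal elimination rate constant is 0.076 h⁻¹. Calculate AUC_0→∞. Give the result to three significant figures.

AUC = 403 mg/L·h

Trapezoidal AUC_0→7:
  [0→0.25]: (30.62+30.04)/2 × 0.25 = 7.5825
  [0.25→0.5]: (30.04+29.48)/2 × 0.25 = 7.44
  [0.5→2.5]: (29.48+25.32)/2 × 2 = 54.8
  [2.5→4]: (25.32+22.59)/2 × 1.5 = 35.9325
  [4→5]: (22.59+20.94)/2 × 1 = 21.765
  [5→6]: (20.94+19.41)/2 × 1 = 20.175
  [6→7]: (19.41+17.99)/2 × 1 = 18.7
  Sum = 166.395 mg/L·h
Extrapolated tail: C_last / k_e = 17.99 / 0.076 = 236.711
AUC_0→∞ = 166.395 + 236.711 = 403.106 mg/L·h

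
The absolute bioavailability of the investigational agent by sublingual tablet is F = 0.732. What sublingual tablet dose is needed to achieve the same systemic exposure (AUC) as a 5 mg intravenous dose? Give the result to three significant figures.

For equal systemic exposure: F × D_ev = D_iv
D_ev = D_iv / F = 5 / 0.732 = 6.8306 mg

D_sublingual = 6.83 mg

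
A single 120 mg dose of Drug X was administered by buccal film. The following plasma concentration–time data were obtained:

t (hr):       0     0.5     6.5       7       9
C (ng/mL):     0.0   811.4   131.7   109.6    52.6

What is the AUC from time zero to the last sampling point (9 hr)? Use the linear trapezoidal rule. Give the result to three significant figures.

Trapezoidal AUC_0→9:
  [0→0.5]: (0.0+811.4)/2 × 0.5 = 202.85
  [0.5→6.5]: (811.4+131.7)/2 × 6 = 2829.3
  [6.5→7]: (131.7+109.6)/2 × 0.5 = 60.325
  [7→9]: (109.6+52.6)/2 × 2 = 162.2
  Sum = 3254.675 ng/mL·hr

AUC = 3250 ng/mL·hr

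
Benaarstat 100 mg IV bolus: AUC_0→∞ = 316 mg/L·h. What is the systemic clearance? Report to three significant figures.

CL = Dose_iv / AUC_0→∞
   = 100 / 316 = 0.316456 L/h

CL = 0.316 L/h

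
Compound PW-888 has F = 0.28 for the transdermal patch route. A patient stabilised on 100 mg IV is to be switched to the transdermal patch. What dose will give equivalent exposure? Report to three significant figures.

D_transdermal = 357 mg

For equal systemic exposure: F × D_ev = D_iv
D_ev = D_iv / F = 100 / 0.28 = 357.143 mg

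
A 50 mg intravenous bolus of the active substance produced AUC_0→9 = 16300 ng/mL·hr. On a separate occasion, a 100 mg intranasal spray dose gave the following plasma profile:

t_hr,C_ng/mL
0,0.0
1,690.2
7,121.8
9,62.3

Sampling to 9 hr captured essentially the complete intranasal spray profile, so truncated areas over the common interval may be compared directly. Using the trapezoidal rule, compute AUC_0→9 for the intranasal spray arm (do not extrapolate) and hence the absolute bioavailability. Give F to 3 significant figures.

Trapezoidal AUC_0→9 (intranasal spray):
  [0→1]: (0.0+690.2)/2 × 1 = 345.1
  [1→7]: (690.2+121.8)/2 × 6 = 2436.0
  [7→9]: (121.8+62.3)/2 × 2 = 184.1
  Sum = 2965.2 ng/mL·hr
F = (AUC_ev/D_ev)/(AUC_iv/D_iv) = (2965.2/100)/(16300/50) = 29.652/326 = 0.0910

F = 0.0910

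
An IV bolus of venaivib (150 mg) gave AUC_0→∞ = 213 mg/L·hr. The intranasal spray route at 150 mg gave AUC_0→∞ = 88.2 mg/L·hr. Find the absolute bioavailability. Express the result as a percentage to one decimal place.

F = (AUC_ev / D_ev) / (AUC_iv / D_iv)
  = (88.2/150) / (213/150)
  = 0.588 / 1.42 = 0.4141
  = 41.41%

F = 41.4%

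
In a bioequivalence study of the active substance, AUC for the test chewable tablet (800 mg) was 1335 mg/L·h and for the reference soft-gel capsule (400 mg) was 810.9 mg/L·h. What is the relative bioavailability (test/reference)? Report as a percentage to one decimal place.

F_rel = 82.3%

F_rel = (AUC_test/D_test) / (AUC_ref/D_ref)
      = (1335/800) / (810.9/400)
      = 1.66875 / 2.02725 = 0.8232 = 82.32%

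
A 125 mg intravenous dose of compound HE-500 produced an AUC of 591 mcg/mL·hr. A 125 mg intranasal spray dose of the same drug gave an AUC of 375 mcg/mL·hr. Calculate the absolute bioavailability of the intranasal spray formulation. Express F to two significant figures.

F = (AUC_ev / D_ev) / (AUC_iv / D_iv)
  = (375/125) / (591/125)
  = 3 / 4.728 = 0.6345

F = 0.63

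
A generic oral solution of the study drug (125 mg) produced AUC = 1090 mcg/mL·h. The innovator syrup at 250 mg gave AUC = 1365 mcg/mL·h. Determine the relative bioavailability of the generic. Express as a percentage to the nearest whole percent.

F_rel = (AUC_test/D_test) / (AUC_ref/D_ref)
      = (1090/125) / (1365/250)
      = 8.72 / 5.46 = 1.5971 = 159.71%

F_rel = 160%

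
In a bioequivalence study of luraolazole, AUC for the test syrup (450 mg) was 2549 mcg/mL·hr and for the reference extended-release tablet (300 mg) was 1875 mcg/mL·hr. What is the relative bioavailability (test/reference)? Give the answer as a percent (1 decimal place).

F_rel = 90.6%

F_rel = (AUC_test/D_test) / (AUC_ref/D_ref)
      = (2549/450) / (1875/300)
      = 5.66444 / 6.25 = 0.9063 = 90.63%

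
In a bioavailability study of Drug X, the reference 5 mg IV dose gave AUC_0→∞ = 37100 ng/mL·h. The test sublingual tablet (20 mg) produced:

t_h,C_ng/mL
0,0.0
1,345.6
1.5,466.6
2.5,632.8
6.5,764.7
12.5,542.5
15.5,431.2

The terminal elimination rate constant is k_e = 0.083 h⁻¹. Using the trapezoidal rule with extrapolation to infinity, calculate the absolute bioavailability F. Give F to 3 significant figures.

Trapezoidal AUC_0→15.5 (sublingual tablet):
  [0→1]: (0.0+345.6)/2 × 1 = 172.8
  [1→1.5]: (345.6+466.6)/2 × 0.5 = 203.05
  [1.5→2.5]: (466.6+632.8)/2 × 1 = 549.7
  [2.5→6.5]: (632.8+764.7)/2 × 4 = 2795.0
  [6.5→12.5]: (764.7+542.5)/2 × 6 = 3921.6
  [12.5→15.5]: (542.5+431.2)/2 × 3 = 1460.55
  Sum = 9102.7 ng/mL·h
Tail: C_last/k_e = 431.2/0.083 = 5195.181
AUC_0→∞ (sublingual tablet) = 9102.7 + 5195.181 = 14297.881 ng/mL·h
F = (AUC_ev/D_ev)/(AUC_iv/D_iv) = (14297.881/20)/(37100/5) = 714.89405/7420 = 0.0963

F = 0.0963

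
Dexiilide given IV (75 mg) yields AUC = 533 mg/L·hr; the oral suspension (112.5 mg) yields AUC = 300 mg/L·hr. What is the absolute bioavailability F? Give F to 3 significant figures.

F = (AUC_ev / D_ev) / (AUC_iv / D_iv)
  = (300/112.5) / (533/75)
  = 2.66667 / 7.10667 = 0.3752

F = 0.375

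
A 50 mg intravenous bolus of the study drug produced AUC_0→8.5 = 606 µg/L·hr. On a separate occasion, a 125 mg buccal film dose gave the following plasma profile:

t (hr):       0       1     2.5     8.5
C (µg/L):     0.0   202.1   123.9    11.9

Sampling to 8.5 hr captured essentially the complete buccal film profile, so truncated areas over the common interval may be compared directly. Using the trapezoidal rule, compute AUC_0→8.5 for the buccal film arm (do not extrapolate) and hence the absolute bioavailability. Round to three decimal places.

Trapezoidal AUC_0→8.5 (buccal film):
  [0→1]: (0.0+202.1)/2 × 1 = 101.05
  [1→2.5]: (202.1+123.9)/2 × 1.5 = 244.5
  [2.5→8.5]: (123.9+11.9)/2 × 6 = 407.4
  Sum = 752.95 µg/L·hr
F = (AUC_ev/D_ev)/(AUC_iv/D_iv) = (752.95/125)/(606/50) = 6.0236/12.12 = 0.4970

F = 0.497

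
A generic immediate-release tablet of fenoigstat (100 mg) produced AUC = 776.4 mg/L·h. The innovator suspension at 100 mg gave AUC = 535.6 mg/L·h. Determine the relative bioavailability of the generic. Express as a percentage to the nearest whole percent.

F_rel = 145%

F_rel = (AUC_test/D_test) / (AUC_ref/D_ref)
      = (776.4/100) / (535.6/100)
      = 7.764 / 5.356 = 1.4496 = 144.96%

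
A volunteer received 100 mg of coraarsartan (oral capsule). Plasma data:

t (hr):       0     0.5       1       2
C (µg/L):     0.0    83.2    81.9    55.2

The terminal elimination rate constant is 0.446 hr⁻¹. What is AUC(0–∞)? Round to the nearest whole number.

AUC = 254 µg/L·hr

Trapezoidal AUC_0→2:
  [0→0.5]: (0.0+83.2)/2 × 0.5 = 20.8
  [0.5→1]: (83.2+81.9)/2 × 0.5 = 41.275
  [1→2]: (81.9+55.2)/2 × 1 = 68.55
  Sum = 130.625 µg/L·hr
Extrapolated tail: C_last / k_e = 55.2 / 0.446 = 123.767
AUC_0→∞ = 130.625 + 123.767 = 254.392 µg/L·hr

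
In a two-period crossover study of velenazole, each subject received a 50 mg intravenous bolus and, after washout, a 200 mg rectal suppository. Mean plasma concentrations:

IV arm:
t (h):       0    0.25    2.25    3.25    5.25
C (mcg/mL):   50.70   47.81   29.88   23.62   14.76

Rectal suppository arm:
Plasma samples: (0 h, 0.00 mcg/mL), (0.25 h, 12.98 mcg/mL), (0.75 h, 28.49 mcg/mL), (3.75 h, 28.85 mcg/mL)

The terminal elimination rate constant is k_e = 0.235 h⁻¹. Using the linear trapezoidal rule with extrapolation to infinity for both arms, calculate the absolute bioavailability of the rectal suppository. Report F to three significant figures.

Trapezoidal AUC_0→5.25 (IV):
  [0→0.25]: (50.70+47.81)/2 × 0.25 = 12.31375
  [0.25→2.25]: (47.81+29.88)/2 × 2 = 77.69
  [2.25→3.25]: (29.88+23.62)/2 × 1 = 26.75
  [3.25→5.25]: (23.62+14.76)/2 × 2 = 38.38
  Sum = 155.13375 mcg/mL·h
IV tail: 14.76/0.235 = 62.809; AUC_iv,0→∞ = 155.13375 + 62.809 = 217.94275 mcg/mL·h
Trapezoidal AUC_0→3.75 (rectal suppository):
  [0→0.25]: (0.00+12.98)/2 × 0.25 = 1.6225
  [0.25→0.75]: (12.98+28.49)/2 × 0.5 = 10.3675
  [0.75→3.75]: (28.49+28.85)/2 × 3 = 86.01
  Sum = 98.0 mcg/mL·h
rectal suppository tail: 28.85/0.235 = 122.766; AUC_ev,0→∞ = 98.0 + 122.766 = 220.766 mcg/mL·h
F = (AUC_ev/D_ev)/(AUC_iv/D_iv) = (220.766/200)/(217.94275/50) = 1.10383/4.358855 = 0.2532

F = 0.253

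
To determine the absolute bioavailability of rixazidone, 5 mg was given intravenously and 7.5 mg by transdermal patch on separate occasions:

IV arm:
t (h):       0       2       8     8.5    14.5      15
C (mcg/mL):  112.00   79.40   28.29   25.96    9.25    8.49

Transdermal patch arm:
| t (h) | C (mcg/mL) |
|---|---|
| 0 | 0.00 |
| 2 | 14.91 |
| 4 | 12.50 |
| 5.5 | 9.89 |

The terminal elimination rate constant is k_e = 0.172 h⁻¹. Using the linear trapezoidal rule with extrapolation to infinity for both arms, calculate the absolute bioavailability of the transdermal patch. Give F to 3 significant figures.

Trapezoidal AUC_0→15 (IV):
  [0→2]: (112.00+79.40)/2 × 2 = 191.4
  [2→8]: (79.40+28.29)/2 × 6 = 323.07
  [8→8.5]: (28.29+25.96)/2 × 0.5 = 13.5625
  [8.5→14.5]: (25.96+9.25)/2 × 6 = 105.63
  [14.5→15]: (9.25+8.49)/2 × 0.5 = 4.435
  Sum = 638.0975 mcg/mL·h
IV tail: 8.49/0.172 = 49.360; AUC_iv,0→∞ = 638.0975 + 49.360 = 687.4575 mcg/mL·h
Trapezoidal AUC_0→5.5 (transdermal patch):
  [0→2]: (0.00+14.91)/2 × 2 = 14.91
  [2→4]: (14.91+12.50)/2 × 2 = 27.41
  [4→5.5]: (12.50+9.89)/2 × 1.5 = 16.7925
  Sum = 59.1125 mcg/mL·h
transdermal patch tail: 9.89/0.172 = 57.500; AUC_ev,0→∞ = 59.1125 + 57.500 = 116.6125 mcg/mL·h
F = (AUC_ev/D_ev)/(AUC_iv/D_iv) = (116.6125/7.5)/(687.4575/5) = 15.5483/137.4915 = 0.1131

F = 0.113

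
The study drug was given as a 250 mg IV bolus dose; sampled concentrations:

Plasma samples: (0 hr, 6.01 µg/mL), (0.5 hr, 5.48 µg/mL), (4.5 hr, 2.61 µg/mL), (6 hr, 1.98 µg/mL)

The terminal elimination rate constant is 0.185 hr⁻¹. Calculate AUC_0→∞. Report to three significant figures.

Trapezoidal AUC_0→6:
  [0→0.5]: (6.01+5.48)/2 × 0.5 = 2.8725
  [0.5→4.5]: (5.48+2.61)/2 × 4 = 16.18
  [4.5→6]: (2.61+1.98)/2 × 1.5 = 3.4425
  Sum = 22.495 µg/mL·hr
Extrapolated tail: C_last / k_e = 1.98 / 0.185 = 10.703
AUC_0→∞ = 22.495 + 10.703 = 33.198 µg/mL·hr

AUC = 33.2 µg/mL·hr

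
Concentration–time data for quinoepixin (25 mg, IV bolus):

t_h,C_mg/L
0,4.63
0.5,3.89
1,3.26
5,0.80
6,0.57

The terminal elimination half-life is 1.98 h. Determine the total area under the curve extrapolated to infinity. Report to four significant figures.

Trapezoidal AUC_0→6:
  [0→0.5]: (4.63+3.89)/2 × 0.5 = 2.13
  [0.5→1]: (3.89+3.26)/2 × 0.5 = 1.7875
  [1→5]: (3.26+0.80)/2 × 4 = 8.12
  [5→6]: (0.80+0.57)/2 × 1 = 0.685
  Sum = 12.7225 mg/L·h
k_e = ln2 / t½ = 0.693147 / 1.98 = 0.3501 h^-1
Extrapolated tail: C_last / k_e = 0.57 / 0.3501 = 1.628
AUC_0→∞ = 12.7225 + 1.628 = 14.3505 mg/L·h

AUC = 14.35 mg/L·h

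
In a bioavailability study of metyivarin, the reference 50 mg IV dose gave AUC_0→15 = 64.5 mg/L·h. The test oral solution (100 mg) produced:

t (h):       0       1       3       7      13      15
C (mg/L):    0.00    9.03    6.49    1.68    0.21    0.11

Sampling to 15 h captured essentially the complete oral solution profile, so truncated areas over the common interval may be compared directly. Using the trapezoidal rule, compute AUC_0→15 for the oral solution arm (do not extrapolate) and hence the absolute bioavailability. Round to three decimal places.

Trapezoidal AUC_0→15 (oral solution):
  [0→1]: (0.00+9.03)/2 × 1 = 4.515
  [1→3]: (9.03+6.49)/2 × 2 = 15.52
  [3→7]: (6.49+1.68)/2 × 4 = 16.34
  [7→13]: (1.68+0.21)/2 × 6 = 5.67
  [13→15]: (0.21+0.11)/2 × 2 = 0.32
  Sum = 42.365 mg/L·h
F = (AUC_ev/D_ev)/(AUC_iv/D_iv) = (42.365/100)/(64.5/50) = 0.42365/1.29 = 0.3284

F = 0.328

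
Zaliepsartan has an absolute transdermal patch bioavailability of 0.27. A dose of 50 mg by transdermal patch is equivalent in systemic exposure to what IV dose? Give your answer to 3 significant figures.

D_iv = 13.5 mg

Systemic exposure from an extravascular dose = F × D_ev, so the equivalent IV dose is F × D_ev.
D_iv = F × D_ev = 0.27 × 50 = 13.5 mg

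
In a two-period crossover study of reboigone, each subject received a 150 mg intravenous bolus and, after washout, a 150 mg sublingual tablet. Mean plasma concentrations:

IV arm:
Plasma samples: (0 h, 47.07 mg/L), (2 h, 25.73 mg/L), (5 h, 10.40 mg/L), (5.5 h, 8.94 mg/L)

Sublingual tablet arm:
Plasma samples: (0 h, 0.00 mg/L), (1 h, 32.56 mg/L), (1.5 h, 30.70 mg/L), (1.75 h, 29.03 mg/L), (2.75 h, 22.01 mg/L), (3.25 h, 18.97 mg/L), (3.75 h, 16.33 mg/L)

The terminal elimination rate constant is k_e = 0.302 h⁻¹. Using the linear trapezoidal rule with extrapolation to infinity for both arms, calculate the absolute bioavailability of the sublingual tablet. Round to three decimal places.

F = 0.856

Trapezoidal AUC_0→5.5 (IV):
  [0→2]: (47.07+25.73)/2 × 2 = 72.8
  [2→5]: (25.73+10.40)/2 × 3 = 54.195
  [5→5.5]: (10.40+8.94)/2 × 0.5 = 4.835
  Sum = 131.83 mg/L·h
IV tail: 8.94/0.302 = 29.603; AUC_iv,0→∞ = 131.83 + 29.603 = 161.433 mg/L·h
Trapezoidal AUC_0→3.75 (sublingual tablet):
  [0→1]: (0.00+32.56)/2 × 1 = 16.28
  [1→1.5]: (32.56+30.70)/2 × 0.5 = 15.815
  [1.5→1.75]: (30.70+29.03)/2 × 0.25 = 7.46625
  [1.75→2.75]: (29.03+22.01)/2 × 1 = 25.52
  [2.75→3.25]: (22.01+18.97)/2 × 0.5 = 10.245
  [3.25→3.75]: (18.97+16.33)/2 × 0.5 = 8.825
  Sum = 84.15125 mg/L·h
sublingual tablet tail: 16.33/0.302 = 54.073; AUC_ev,0→∞ = 84.15125 + 54.073 = 138.22425 mg/L·h
F = (AUC_ev/D_ev)/(AUC_iv/D_iv) = (138.22425/150)/(161.433/150) = 0.921495/1.07622 = 0.8562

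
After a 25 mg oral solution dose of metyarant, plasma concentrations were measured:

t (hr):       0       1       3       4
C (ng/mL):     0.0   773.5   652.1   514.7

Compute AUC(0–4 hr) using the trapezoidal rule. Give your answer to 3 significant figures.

AUC = 2400 ng/mL·hr

Trapezoidal AUC_0→4:
  [0→1]: (0.0+773.5)/2 × 1 = 386.75
  [1→3]: (773.5+652.1)/2 × 2 = 1425.6
  [3→4]: (652.1+514.7)/2 × 1 = 583.4
  Sum = 2395.75 ng/mL·hr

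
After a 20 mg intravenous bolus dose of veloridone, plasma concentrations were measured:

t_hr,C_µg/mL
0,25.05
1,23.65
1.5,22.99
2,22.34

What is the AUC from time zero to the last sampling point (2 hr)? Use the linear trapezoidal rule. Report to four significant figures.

AUC = 47.34 µg/mL·hr

Trapezoidal AUC_0→2:
  [0→1]: (25.05+23.65)/2 × 1 = 24.35
  [1→1.5]: (23.65+22.99)/2 × 0.5 = 11.66
  [1.5→2]: (22.99+22.34)/2 × 0.5 = 11.3325
  Sum = 47.3425 µg/mL·hr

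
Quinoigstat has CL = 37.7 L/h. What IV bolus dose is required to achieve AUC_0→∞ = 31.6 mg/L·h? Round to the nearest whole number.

Dose_iv = CL × AUC_0→∞
     = 37.7 × 31.6 = 1191.32 mg

Dose = 1191 mg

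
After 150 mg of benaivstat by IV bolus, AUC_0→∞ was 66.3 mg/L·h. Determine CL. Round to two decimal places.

CL = Dose_iv / AUC_0→∞
   = 150 / 66.3 = 2.26244 L/h

CL = 2.26 L/h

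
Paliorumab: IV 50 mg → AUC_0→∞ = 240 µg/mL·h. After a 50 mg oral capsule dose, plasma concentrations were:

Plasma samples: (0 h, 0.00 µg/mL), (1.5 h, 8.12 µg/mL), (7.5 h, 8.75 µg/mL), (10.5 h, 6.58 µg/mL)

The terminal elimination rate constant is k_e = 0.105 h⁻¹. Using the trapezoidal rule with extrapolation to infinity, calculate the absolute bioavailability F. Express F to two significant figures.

F = 0.59

Trapezoidal AUC_0→10.5 (oral capsule):
  [0→1.5]: (0.00+8.12)/2 × 1.5 = 6.09
  [1.5→7.5]: (8.12+8.75)/2 × 6 = 50.61
  [7.5→10.5]: (8.75+6.58)/2 × 3 = 22.995
  Sum = 79.695 µg/mL·h
Tail: C_last/k_e = 6.58/0.105 = 62.667
AUC_0→∞ (oral capsule) = 79.695 + 62.667 = 142.362 µg/mL·h
F = (AUC_ev/D_ev)/(AUC_iv/D_iv) = (142.362/50)/(240/50) = 2.84724/4.8 = 0.5932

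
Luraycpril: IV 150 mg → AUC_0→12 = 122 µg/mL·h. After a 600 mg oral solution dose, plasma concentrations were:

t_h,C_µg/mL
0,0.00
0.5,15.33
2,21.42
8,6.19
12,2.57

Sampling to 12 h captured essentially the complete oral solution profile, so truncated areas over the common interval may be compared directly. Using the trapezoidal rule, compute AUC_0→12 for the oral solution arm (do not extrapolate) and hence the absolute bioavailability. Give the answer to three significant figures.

Trapezoidal AUC_0→12 (oral solution):
  [0→0.5]: (0.00+15.33)/2 × 0.5 = 3.8325
  [0.5→2]: (15.33+21.42)/2 × 1.5 = 27.5625
  [2→8]: (21.42+6.19)/2 × 6 = 82.83
  [8→12]: (6.19+2.57)/2 × 4 = 17.52
  Sum = 131.745 µg/mL·h
F = (AUC_ev/D_ev)/(AUC_iv/D_iv) = (131.745/600)/(122/150) = 0.219575/0.813333 = 0.2700

F = 0.270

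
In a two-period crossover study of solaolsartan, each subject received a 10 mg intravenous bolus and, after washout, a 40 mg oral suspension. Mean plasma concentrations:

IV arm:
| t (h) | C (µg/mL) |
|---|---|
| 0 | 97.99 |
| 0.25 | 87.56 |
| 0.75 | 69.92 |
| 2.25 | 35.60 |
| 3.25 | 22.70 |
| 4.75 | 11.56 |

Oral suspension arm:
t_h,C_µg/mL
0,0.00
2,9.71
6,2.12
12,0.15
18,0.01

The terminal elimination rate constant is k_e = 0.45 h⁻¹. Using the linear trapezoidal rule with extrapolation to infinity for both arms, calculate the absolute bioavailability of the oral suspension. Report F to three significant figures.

Trapezoidal AUC_0→4.75 (IV):
  [0→0.25]: (97.99+87.56)/2 × 0.25 = 23.19375
  [0.25→0.75]: (87.56+69.92)/2 × 0.5 = 39.37
  [0.75→2.25]: (69.92+35.60)/2 × 1.5 = 79.14
  [2.25→3.25]: (35.60+22.70)/2 × 1 = 29.15
  [3.25→4.75]: (22.70+11.56)/2 × 1.5 = 25.695
  Sum = 196.54875 µg/mL·h
IV tail: 11.56/0.45 = 25.689; AUC_iv,0→∞ = 196.54875 + 25.689 = 222.23775 µg/mL·h
Trapezoidal AUC_0→18 (oral suspension):
  [0→2]: (0.00+9.71)/2 × 2 = 9.71
  [2→6]: (9.71+2.12)/2 × 4 = 23.66
  [6→12]: (2.12+0.15)/2 × 6 = 6.81
  [12→18]: (0.15+0.01)/2 × 6 = 0.48
  Sum = 40.66 µg/mL·h
oral suspension tail: 0.01/0.45 = 0.022; AUC_ev,0→∞ = 40.66 + 0.022 = 40.682 µg/mL·h
F = (AUC_ev/D_ev)/(AUC_iv/D_iv) = (40.682/40)/(222.23775/10) = 1.01705/22.223775 = 0.0458

F = 0.0458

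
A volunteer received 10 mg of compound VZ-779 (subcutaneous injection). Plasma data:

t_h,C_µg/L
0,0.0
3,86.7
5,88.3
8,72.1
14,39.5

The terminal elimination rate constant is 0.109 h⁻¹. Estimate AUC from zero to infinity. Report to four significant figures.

AUC = 1243 µg/L·h

Trapezoidal AUC_0→14:
  [0→3]: (0.0+86.7)/2 × 3 = 130.05
  [3→5]: (86.7+88.3)/2 × 2 = 175.0
  [5→8]: (88.3+72.1)/2 × 3 = 240.6
  [8→14]: (72.1+39.5)/2 × 6 = 334.8
  Sum = 880.45 µg/L·h
Extrapolated tail: C_last / k_e = 39.5 / 0.109 = 362.385
AUC_0→∞ = 880.45 + 362.385 = 1242.835 µg/L·h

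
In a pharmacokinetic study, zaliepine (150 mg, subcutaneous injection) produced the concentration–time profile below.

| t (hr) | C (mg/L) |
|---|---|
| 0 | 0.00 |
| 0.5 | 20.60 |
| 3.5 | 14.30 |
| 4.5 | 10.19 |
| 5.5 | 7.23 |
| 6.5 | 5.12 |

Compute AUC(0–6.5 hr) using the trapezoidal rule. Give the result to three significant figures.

AUC = 84.6 mg/L·hr

Trapezoidal AUC_0→6.5:
  [0→0.5]: (0.00+20.60)/2 × 0.5 = 5.15
  [0.5→3.5]: (20.60+14.30)/2 × 3 = 52.35
  [3.5→4.5]: (14.30+10.19)/2 × 1 = 12.245
  [4.5→5.5]: (10.19+7.23)/2 × 1 = 8.71
  [5.5→6.5]: (7.23+5.12)/2 × 1 = 6.175
  Sum = 84.63 mg/L·hr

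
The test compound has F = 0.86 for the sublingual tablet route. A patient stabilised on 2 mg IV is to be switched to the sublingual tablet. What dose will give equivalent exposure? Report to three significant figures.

D_sublingual = 2.33 mg

For equal systemic exposure: F × D_ev = D_iv
D_ev = D_iv / F = 2 / 0.86 = 2.32558 mg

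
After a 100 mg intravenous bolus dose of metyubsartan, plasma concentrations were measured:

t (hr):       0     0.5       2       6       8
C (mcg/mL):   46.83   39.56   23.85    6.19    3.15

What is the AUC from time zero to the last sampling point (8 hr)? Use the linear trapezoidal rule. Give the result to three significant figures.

Trapezoidal AUC_0→8:
  [0→0.5]: (46.83+39.56)/2 × 0.5 = 21.5975
  [0.5→2]: (39.56+23.85)/2 × 1.5 = 47.5575
  [2→6]: (23.85+6.19)/2 × 4 = 60.08
  [6→8]: (6.19+3.15)/2 × 2 = 9.34
  Sum = 138.575 mcg/mL·hr

AUC = 139 mcg/mL·hr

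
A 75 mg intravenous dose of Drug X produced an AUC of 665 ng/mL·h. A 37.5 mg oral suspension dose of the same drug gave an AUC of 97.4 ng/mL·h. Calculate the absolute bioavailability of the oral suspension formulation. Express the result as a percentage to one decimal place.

F = 29.3%

F = (AUC_ev / D_ev) / (AUC_iv / D_iv)
  = (97.4/37.5) / (665/75)
  = 2.59733 / 8.86667 = 0.2929
  = 29.29%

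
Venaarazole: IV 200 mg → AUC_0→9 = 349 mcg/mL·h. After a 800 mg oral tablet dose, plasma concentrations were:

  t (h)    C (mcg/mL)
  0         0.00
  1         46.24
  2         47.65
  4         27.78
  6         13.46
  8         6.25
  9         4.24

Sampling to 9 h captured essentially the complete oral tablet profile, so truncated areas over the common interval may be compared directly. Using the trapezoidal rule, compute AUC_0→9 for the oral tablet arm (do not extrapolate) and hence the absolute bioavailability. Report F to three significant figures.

F = 0.152

Trapezoidal AUC_0→9 (oral tablet):
  [0→1]: (0.00+46.24)/2 × 1 = 23.12
  [1→2]: (46.24+47.65)/2 × 1 = 46.945
  [2→4]: (47.65+27.78)/2 × 2 = 75.43
  [4→6]: (27.78+13.46)/2 × 2 = 41.24
  [6→8]: (13.46+6.25)/2 × 2 = 19.71
  [8→9]: (6.25+4.24)/2 × 1 = 5.245
  Sum = 211.69 mcg/mL·h
F = (AUC_ev/D_ev)/(AUC_iv/D_iv) = (211.69/800)/(349/200) = 0.2646125/1.745 = 0.1516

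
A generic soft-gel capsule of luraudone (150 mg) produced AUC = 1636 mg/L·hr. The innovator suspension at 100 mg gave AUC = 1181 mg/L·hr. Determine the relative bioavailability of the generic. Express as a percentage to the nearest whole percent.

F_rel = 92%

F_rel = (AUC_test/D_test) / (AUC_ref/D_ref)
      = (1636/150) / (1181/100)
      = 10.9067 / 11.81 = 0.9235 = 92.35%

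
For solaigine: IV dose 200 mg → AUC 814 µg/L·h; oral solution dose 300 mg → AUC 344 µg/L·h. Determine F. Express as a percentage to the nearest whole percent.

F = (AUC_ev / D_ev) / (AUC_iv / D_iv)
  = (344/300) / (814/200)
  = 1.14667 / 4.07 = 0.2817
  = 28.17%

F = 28%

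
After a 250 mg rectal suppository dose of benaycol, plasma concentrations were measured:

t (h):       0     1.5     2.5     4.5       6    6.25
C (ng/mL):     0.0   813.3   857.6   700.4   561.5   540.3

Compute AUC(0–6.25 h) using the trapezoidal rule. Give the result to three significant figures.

AUC = 4090 ng/mL·h

Trapezoidal AUC_0→6.25:
  [0→1.5]: (0.0+813.3)/2 × 1.5 = 609.975
  [1.5→2.5]: (813.3+857.6)/2 × 1 = 835.45
  [2.5→4.5]: (857.6+700.4)/2 × 2 = 1558.0
  [4.5→6]: (700.4+561.5)/2 × 1.5 = 946.425
  [6→6.25]: (561.5+540.3)/2 × 0.25 = 137.725
  Sum = 4087.575 ng/mL·h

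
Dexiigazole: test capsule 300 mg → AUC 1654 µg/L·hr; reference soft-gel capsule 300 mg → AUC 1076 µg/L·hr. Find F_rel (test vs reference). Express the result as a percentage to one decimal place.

F_rel = (AUC_test/D_test) / (AUC_ref/D_ref)
      = (1654/300) / (1076/300)
      = 5.51333 / 3.58667 = 1.5372 = 153.72%

F_rel = 153.7%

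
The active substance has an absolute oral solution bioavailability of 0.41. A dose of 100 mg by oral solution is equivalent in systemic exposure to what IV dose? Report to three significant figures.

D_iv = 41.0 mg

Systemic exposure from an extravascular dose = F × D_ev, so the equivalent IV dose is F × D_ev.
D_iv = F × D_ev = 0.41 × 100 = 41 mg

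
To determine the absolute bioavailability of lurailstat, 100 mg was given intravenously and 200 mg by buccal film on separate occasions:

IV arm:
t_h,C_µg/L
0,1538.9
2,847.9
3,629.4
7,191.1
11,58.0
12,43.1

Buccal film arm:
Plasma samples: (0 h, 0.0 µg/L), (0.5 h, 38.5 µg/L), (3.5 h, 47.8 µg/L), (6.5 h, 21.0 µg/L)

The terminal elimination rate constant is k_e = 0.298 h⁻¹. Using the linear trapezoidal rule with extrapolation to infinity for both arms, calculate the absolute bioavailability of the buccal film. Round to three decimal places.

Trapezoidal AUC_0→12 (IV):
  [0→2]: (1538.9+847.9)/2 × 2 = 2386.8
  [2→3]: (847.9+629.4)/2 × 1 = 738.65
  [3→7]: (629.4+191.1)/2 × 4 = 1641.0
  [7→11]: (191.1+58.0)/2 × 4 = 498.2
  [11→12]: (58.0+43.1)/2 × 1 = 50.55
  Sum = 5315.2 µg/L·h
IV tail: 43.1/0.298 = 144.631; AUC_iv,0→∞ = 5315.2 + 144.631 = 5459.831 µg/L·h
Trapezoidal AUC_0→6.5 (buccal film):
  [0→0.5]: (0.0+38.5)/2 × 0.5 = 9.625
  [0.5→3.5]: (38.5+47.8)/2 × 3 = 129.45
  [3.5→6.5]: (47.8+21.0)/2 × 3 = 103.2
  Sum = 242.275 µg/L·h
buccal film tail: 21.0/0.298 = 70.470; AUC_ev,0→∞ = 242.275 + 70.470 = 312.745 µg/L·h
F = (AUC_ev/D_ev)/(AUC_iv/D_iv) = (312.745/200)/(5459.831/100) = 1.563725/54.59831 = 0.0286

F = 0.029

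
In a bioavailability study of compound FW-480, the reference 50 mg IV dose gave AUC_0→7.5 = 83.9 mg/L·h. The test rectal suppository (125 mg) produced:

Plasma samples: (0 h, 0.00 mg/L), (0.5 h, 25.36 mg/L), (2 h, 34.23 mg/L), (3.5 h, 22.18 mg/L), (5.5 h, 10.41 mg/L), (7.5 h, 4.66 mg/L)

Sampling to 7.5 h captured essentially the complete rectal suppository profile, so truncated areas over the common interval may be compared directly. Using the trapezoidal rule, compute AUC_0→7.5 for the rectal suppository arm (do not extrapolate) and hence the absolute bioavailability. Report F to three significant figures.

Trapezoidal AUC_0→7.5 (rectal suppository):
  [0→0.5]: (0.00+25.36)/2 × 0.5 = 6.34
  [0.5→2]: (25.36+34.23)/2 × 1.5 = 44.6925
  [2→3.5]: (34.23+22.18)/2 × 1.5 = 42.3075
  [3.5→5.5]: (22.18+10.41)/2 × 2 = 32.59
  [5.5→7.5]: (10.41+4.66)/2 × 2 = 15.07
  Sum = 141.0 mg/L·h
F = (AUC_ev/D_ev)/(AUC_iv/D_iv) = (141.0/125)/(83.9/50) = 1.128/1.678 = 0.6722

F = 0.672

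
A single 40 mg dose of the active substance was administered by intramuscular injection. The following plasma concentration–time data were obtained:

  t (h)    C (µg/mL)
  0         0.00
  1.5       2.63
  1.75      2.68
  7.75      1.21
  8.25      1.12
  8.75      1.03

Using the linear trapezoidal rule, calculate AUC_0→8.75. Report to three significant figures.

AUC = 15.4 µg/mL·h

Trapezoidal AUC_0→8.75:
  [0→1.5]: (0.00+2.63)/2 × 1.5 = 1.9725
  [1.5→1.75]: (2.63+2.68)/2 × 0.25 = 0.66375
  [1.75→7.75]: (2.68+1.21)/2 × 6 = 11.67
  [7.75→8.25]: (1.21+1.12)/2 × 0.5 = 0.5825
  [8.25→8.75]: (1.12+1.03)/2 × 0.5 = 0.5375
  Sum = 15.42625 µg/mL·h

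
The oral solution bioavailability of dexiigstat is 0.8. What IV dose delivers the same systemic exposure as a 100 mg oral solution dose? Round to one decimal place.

D_iv = 80.0 mg

Systemic exposure from an extravascular dose = F × D_ev, so the equivalent IV dose is F × D_ev.
D_iv = F × D_ev = 0.8 × 100 = 80 mg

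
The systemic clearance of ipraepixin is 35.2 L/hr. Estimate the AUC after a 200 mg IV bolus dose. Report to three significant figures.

AUC = 5.68 mg/L·hr

AUC_0→∞ = Dose_iv / CL
        = 200 / 35.2 = 5.68182 mg/L·hr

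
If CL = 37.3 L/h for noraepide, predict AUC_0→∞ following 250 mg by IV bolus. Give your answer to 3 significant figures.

AUC = 6.70 mg/L·h

AUC_0→∞ = Dose_iv / CL
        = 250 / 37.3 = 6.70241 mg/L·h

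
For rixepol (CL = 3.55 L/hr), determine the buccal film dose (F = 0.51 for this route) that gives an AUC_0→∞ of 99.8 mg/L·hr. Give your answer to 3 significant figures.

Dose = 695 mg

Dose = CL × AUC_0→∞ / F
     = 3.55 × 99.8 / 0.51 = 694.686 mg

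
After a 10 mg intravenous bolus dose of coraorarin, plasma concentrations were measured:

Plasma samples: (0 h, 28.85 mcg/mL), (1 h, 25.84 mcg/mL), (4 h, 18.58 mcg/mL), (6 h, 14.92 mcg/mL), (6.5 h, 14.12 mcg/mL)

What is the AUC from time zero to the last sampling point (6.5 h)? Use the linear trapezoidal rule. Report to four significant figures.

Trapezoidal AUC_0→6.5:
  [0→1]: (28.85+25.84)/2 × 1 = 27.345
  [1→4]: (25.84+18.58)/2 × 3 = 66.63
  [4→6]: (18.58+14.92)/2 × 2 = 33.5
  [6→6.5]: (14.92+14.12)/2 × 0.5 = 7.26
  Sum = 134.735 mcg/mL·h

AUC = 134.7 mcg/mL·h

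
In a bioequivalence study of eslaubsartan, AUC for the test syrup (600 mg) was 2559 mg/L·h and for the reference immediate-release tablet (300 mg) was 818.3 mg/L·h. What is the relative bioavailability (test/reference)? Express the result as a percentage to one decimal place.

F_rel = 156.4%

F_rel = (AUC_test/D_test) / (AUC_ref/D_ref)
      = (2559/600) / (818.3/300)
      = 4.265 / 2.72767 = 1.5636 = 156.36%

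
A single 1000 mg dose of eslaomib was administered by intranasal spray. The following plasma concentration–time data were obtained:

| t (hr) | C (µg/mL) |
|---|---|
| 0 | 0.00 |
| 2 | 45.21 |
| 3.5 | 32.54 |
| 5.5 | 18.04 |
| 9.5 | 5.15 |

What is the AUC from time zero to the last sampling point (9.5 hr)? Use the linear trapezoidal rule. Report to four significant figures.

Trapezoidal AUC_0→9.5:
  [0→2]: (0.00+45.21)/2 × 2 = 45.21
  [2→3.5]: (45.21+32.54)/2 × 1.5 = 58.3125
  [3.5→5.5]: (32.54+18.04)/2 × 2 = 50.58
  [5.5→9.5]: (18.04+5.15)/2 × 4 = 46.38
  Sum = 200.4825 µg/mL·hr

AUC = 200.5 µg/mL·hr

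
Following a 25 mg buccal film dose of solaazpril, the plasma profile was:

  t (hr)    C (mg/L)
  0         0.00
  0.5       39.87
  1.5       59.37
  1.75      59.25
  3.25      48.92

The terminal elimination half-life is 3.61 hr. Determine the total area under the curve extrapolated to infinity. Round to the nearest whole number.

AUC = 410 mg/L·hr

Trapezoidal AUC_0→3.25:
  [0→0.5]: (0.00+39.87)/2 × 0.5 = 9.9675
  [0.5→1.5]: (39.87+59.37)/2 × 1 = 49.62
  [1.5→1.75]: (59.37+59.25)/2 × 0.25 = 14.8275
  [1.75→3.25]: (59.25+48.92)/2 × 1.5 = 81.1275
  Sum = 155.5425 mg/L·hr
k_e = ln2 / t½ = 0.693147 / 3.61 = 0.1920 hr^-1
Extrapolated tail: C_last / k_e = 48.92 / 0.192 = 254.792
AUC_0→∞ = 155.5425 + 254.792 = 410.3345 mg/L·hr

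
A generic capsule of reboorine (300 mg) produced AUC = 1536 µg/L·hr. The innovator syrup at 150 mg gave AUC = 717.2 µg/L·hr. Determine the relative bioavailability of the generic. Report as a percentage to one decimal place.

F_rel = 107.1%

F_rel = (AUC_test/D_test) / (AUC_ref/D_ref)
      = (1536/300) / (717.2/150)
      = 5.12 / 4.78133 = 1.0708 = 107.08%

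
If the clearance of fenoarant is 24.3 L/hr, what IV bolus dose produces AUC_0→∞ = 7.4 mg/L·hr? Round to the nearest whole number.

Dose = 180 mg

Dose_iv = CL × AUC_0→∞
     = 24.3 × 7.4 = 179.82 mg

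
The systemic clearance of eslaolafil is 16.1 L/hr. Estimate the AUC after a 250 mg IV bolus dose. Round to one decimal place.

AUC = 15.5 mg/L·hr

AUC_0→∞ = Dose_iv / CL
        = 250 / 16.1 = 15.528 mg/L·hr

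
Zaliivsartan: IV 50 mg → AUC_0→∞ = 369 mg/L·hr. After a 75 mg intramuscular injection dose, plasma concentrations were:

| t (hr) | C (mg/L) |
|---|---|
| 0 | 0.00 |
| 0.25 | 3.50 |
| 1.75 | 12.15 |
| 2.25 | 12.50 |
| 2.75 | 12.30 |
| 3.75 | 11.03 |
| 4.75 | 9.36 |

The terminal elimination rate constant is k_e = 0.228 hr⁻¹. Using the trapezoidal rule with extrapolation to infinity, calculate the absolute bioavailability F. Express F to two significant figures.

F = 0.16

Trapezoidal AUC_0→4.75 (intramuscular injection):
  [0→0.25]: (0.00+3.50)/2 × 0.25 = 0.4375
  [0.25→1.75]: (3.50+12.15)/2 × 1.5 = 11.7375
  [1.75→2.25]: (12.15+12.50)/2 × 0.5 = 6.1625
  [2.25→2.75]: (12.50+12.30)/2 × 0.5 = 6.2
  [2.75→3.75]: (12.30+11.03)/2 × 1 = 11.665
  [3.75→4.75]: (11.03+9.36)/2 × 1 = 10.195
  Sum = 46.3975 mg/L·hr
Tail: C_last/k_e = 9.36/0.228 = 41.053
AUC_0→∞ (intramuscular injection) = 46.3975 + 41.053 = 87.4505 mg/L·hr
F = (AUC_ev/D_ev)/(AUC_iv/D_iv) = (87.4505/75)/(369/50) = 1.16601/7.38 = 0.1580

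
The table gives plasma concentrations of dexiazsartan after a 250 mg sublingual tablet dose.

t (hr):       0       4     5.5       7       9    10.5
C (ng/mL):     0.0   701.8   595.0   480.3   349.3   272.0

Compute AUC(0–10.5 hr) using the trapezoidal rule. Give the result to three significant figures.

AUC = 4480 ng/mL·hr

Trapezoidal AUC_0→10.5:
  [0→4]: (0.0+701.8)/2 × 4 = 1403.6
  [4→5.5]: (701.8+595.0)/2 × 1.5 = 972.6
  [5.5→7]: (595.0+480.3)/2 × 1.5 = 806.475
  [7→9]: (480.3+349.3)/2 × 2 = 829.6
  [9→10.5]: (349.3+272.0)/2 × 1.5 = 465.975
  Sum = 4478.25 ng/mL·hr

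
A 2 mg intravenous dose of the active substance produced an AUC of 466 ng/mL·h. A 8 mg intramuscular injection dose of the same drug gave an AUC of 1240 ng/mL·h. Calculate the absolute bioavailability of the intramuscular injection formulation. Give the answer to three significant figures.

F = (AUC_ev / D_ev) / (AUC_iv / D_iv)
  = (1240/8) / (466/2)
  = 155 / 233 = 0.6652

F = 0.665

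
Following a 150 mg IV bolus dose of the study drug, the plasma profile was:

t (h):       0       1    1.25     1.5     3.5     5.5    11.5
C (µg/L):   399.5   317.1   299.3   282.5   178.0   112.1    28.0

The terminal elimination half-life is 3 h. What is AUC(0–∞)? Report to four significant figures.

Trapezoidal AUC_0→11.5:
  [0→1]: (399.5+317.1)/2 × 1 = 358.3
  [1→1.25]: (317.1+299.3)/2 × 0.25 = 77.05
  [1.25→1.5]: (299.3+282.5)/2 × 0.25 = 72.725
  [1.5→3.5]: (282.5+178.0)/2 × 2 = 460.5
  [3.5→5.5]: (178.0+112.1)/2 × 2 = 290.1
  [5.5→11.5]: (112.1+28.0)/2 × 6 = 420.3
  Sum = 1678.975 µg/L·h
k_e = ln2 / t½ = 0.693147 / 3 = 0.2310 h^-1
Extrapolated tail: C_last / k_e = 28.0 / 0.231 = 121.212
AUC_0→∞ = 1678.975 + 121.212 = 1800.187 µg/L·h

AUC = 1800 µg/L·h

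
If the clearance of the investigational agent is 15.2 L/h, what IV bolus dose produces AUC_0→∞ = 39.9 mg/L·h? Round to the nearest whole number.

Dose = 606 mg

Dose_iv = CL × AUC_0→∞
     = 15.2 × 39.9 = 606.48 mg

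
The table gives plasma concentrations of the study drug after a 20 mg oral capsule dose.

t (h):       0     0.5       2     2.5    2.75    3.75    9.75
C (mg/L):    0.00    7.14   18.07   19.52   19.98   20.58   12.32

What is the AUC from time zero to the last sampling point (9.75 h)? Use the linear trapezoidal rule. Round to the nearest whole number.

AUC = 154 mg/L·h

Trapezoidal AUC_0→9.75:
  [0→0.5]: (0.00+7.14)/2 × 0.5 = 1.785
  [0.5→2]: (7.14+18.07)/2 × 1.5 = 18.9075
  [2→2.5]: (18.07+19.52)/2 × 0.5 = 9.3975
  [2.5→2.75]: (19.52+19.98)/2 × 0.25 = 4.9375
  [2.75→3.75]: (19.98+20.58)/2 × 1 = 20.28
  [3.75→9.75]: (20.58+12.32)/2 × 6 = 98.7
  Sum = 154.0075 mg/L·h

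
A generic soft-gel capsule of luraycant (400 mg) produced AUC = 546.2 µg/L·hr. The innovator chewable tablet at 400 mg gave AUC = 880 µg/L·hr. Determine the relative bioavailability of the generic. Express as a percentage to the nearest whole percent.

F_rel = (AUC_test/D_test) / (AUC_ref/D_ref)
      = (546.2/400) / (880/400)
      = 1.3655 / 2.2 = 0.6207 = 62.07%

F_rel = 62%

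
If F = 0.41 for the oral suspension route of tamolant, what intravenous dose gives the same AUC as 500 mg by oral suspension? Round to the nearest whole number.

D_iv = 205 mg

Systemic exposure from an extravascular dose = F × D_ev, so the equivalent IV dose is F × D_ev.
D_iv = F × D_ev = 0.41 × 500 = 205 mg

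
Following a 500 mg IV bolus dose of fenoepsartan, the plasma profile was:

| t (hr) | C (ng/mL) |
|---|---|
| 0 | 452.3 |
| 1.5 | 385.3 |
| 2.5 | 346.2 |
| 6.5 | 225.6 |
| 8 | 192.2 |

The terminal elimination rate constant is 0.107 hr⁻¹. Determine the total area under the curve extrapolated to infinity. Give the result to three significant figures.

AUC = 4250 ng/mL·hr

Trapezoidal AUC_0→8:
  [0→1.5]: (452.3+385.3)/2 × 1.5 = 628.2
  [1.5→2.5]: (385.3+346.2)/2 × 1 = 365.75
  [2.5→6.5]: (346.2+225.6)/2 × 4 = 1143.6
  [6.5→8]: (225.6+192.2)/2 × 1.5 = 313.35
  Sum = 2450.9 ng/mL·hr
Extrapolated tail: C_last / k_e = 192.2 / 0.107 = 1796.262
AUC_0→∞ = 2450.9 + 1796.262 = 4247.162 ng/mL·hr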